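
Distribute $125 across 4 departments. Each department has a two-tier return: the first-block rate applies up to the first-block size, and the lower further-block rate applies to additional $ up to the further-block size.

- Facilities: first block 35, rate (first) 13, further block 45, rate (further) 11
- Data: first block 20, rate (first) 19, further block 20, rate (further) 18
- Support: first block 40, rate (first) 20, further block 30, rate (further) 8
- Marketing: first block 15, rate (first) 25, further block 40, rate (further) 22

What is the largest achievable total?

2615

Order all 8 blocks by rate: Marketing/T1 25 > Marketing/T2 22 > Support/T1 20 > Data/T1 19 > Data/T2 18 > Facilities/T1 13 > Facilities/T2 11 > Support/T2 8.
Marketing T1 at 25: fill all 15 ; 110 left.
Marketing/T2 (22): +40 ; 70 left.
Fill Support T1 block (40 at 20) ; 30 left.
Data T1 at 19: fill all 20 ; 10 left.
Data T2 at 18: only 10 left, fill 10.
Total = 25×15 + 22×40 + 20×40 + 19×20 + 18×10 = 2615.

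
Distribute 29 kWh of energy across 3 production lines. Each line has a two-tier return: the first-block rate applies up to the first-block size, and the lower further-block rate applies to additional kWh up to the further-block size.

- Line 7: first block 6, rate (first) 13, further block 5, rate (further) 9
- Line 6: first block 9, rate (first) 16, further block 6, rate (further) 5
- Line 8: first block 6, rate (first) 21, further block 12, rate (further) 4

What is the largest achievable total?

408

Order all 6 blocks by rate: Line 8/T1 21 > Line 6/T1 16 > Line 7/T1 13 > Line 7/T2 9 > Line 6/T2 5 > Line 8/T2 4.
Fill Line 8 T1 block (6 at 21) ; 23 left.
Fill Line 6 T1 block (9 at 16) ; 14 left.
Line 7 T1 at 13: fill all 6 ; 8 left.
Line 7/T2 (9): +5 ; 3 left.
Line 6/T2: +3 of 6 at 5; pool empty.
Total = 21×6 + 16×9 + 13×6 + 9×5 + 5×3 = 408.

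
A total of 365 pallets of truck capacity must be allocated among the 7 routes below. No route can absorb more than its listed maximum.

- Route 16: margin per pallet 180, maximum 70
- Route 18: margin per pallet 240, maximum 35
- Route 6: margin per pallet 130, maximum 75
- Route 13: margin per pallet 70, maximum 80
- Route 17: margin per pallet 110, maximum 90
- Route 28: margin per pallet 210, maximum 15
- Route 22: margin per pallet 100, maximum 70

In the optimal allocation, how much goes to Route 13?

Order the routes by margin per pallet: Route 18 240 > Route 28 210 > Route 16 180 > Route 6 130 > Route 17 110 > Route 22 100 > Route 13 70.
Give Route 18 35 to hit its cap of 35 ; 330 left.
Route 28 takes 15 to reach its cap of 15 ; 315 left.
Route 16: +70 to 70 (cap) ; 245 left.
Give Route 6 75 to hit its cap of 75 ; 170 left.
Route 17 takes 90 to reach its cap of 90 ; 80 left.
Give Route 22 70 to hit its cap of 70 ; 10 left.
Route 13 has room for 80 but only 10 remain, so it gets 10.

10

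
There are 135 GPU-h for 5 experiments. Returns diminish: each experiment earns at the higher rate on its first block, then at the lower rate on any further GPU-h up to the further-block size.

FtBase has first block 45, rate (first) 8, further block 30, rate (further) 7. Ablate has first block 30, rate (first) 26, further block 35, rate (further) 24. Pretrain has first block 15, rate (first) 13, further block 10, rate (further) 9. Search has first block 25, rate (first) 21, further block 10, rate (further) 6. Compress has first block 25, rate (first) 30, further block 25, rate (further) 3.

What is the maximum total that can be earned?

3135

Treat each block as its own option and order by rate: Compress/first 30 > Ablate/first 26 > Ablate/second 24 > Search/first 21 > Pretrain/first 13 > Pretrain/second 9 > FtBase/first 8 > FtBase/second 7 > Search/second 6 > Compress/second 3.
Compress first at 30: fill all 25 ; 110 left.
Ablate first at 26: fill all 30 ; 80 left.
Ablate/second (24): +35 ; 45 left.
Search first at 21: fill all 25 ; 20 left.
Fill Pretrain first block (15 at 13) ; 5 left.
5 remain; put them into Pretrain second at 9.
Total = 30×25 + 26×30 + 24×35 + 21×25 + 13×15 + 9×5 = 3135.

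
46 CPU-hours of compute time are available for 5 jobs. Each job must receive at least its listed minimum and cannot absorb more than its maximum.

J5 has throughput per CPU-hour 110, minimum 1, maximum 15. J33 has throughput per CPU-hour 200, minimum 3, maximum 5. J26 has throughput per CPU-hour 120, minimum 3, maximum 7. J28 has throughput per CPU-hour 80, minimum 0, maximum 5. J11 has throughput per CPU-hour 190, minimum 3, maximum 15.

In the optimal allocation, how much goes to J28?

Meeting every minimum uses 1+3+3+0+3 = 10 CPU-hours, leaving 36.
Rank by throughput per CPU-hour: J33 200 > J11 190 > J26 120 > J5 110 > J28 80.
J33 takes 2 more to reach its cap of 5 ; 34 left.
J11: +12 to 15 (cap) ; 22 left.
J26: +4 to 7 (cap) ; 18 left.
Give J5 14 more to hit its cap of 15 ; 4 left.
J28 has room for 5 more but only 4 remain, so it gets 4.

4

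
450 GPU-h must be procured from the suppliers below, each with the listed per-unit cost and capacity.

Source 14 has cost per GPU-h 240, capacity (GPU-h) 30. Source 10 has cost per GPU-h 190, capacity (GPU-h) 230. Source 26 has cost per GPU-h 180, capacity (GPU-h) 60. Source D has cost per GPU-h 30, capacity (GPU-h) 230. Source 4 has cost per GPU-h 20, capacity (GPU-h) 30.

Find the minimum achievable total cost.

43000

Use suppliers in increasing cost order.
Source 4 at 20: take all 30 GPU-h — 420 still needed.
Take 230 from Source D at 30 — need 190 more.
Source 26 (180): use full 60 — 130 GPU-h to go.
Source 10 (190): take the remaining 130 — done.
Source 14: unused.
Cost = 30×20 + 230×30 + 60×180 + 130×190 = 43000.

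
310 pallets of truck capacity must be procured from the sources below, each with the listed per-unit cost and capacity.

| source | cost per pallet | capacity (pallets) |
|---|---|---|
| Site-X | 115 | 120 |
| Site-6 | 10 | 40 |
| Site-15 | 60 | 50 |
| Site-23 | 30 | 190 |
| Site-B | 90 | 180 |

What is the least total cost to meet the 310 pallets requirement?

11800

Cheapest first:
Site-6 (10): use full 40 ; 270 pallets to go.
Site-23 (30): use full 190 ; 80 pallets to go.
Take 50 from Site-15 at 60 ; need 30 more.
Site-B (90): take the remaining 30 ; done.
Site-X: unused.
Cost = 40×10 + 190×30 + 50×60 + 30×90 = 11800.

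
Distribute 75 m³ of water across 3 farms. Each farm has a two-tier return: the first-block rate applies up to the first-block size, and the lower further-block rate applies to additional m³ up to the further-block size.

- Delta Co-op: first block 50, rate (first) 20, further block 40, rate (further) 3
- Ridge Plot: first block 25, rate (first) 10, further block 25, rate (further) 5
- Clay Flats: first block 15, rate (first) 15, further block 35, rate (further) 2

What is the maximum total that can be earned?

1325

Order all 6 blocks by rate: Delta Co-op/T1 20 > Clay Flats/T1 15 > Ridge Plot/T1 10 > Ridge Plot/T2 5 > Delta Co-op/T2 3 > Clay Flats/T2 2.
Delta Co-op/T1 (20): +50 — 25 left.
Clay Flats T1 at 15: fill all 15 — 10 left.
Ridge Plot/T1: +10 of 25 at 10; pool empty.
Total = 20×50 + 15×15 + 10×10 = 1325.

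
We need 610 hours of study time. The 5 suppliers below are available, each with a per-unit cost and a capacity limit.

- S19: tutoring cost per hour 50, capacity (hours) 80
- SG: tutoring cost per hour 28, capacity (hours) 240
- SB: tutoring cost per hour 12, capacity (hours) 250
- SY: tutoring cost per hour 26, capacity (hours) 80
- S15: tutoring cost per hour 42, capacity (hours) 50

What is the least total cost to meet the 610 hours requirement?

Cheapest first:
SB at 12: take all 250 hours ; 360 still needed.
Take 80 from SY at 26 ; need 280 more.
Take 240 from SG at 28 ; need 40 more.
S15 (42): take the remaining 40 ; done.
S19: unused.
Cost = 250×12 + 80×26 + 240×28 + 40×42 = 13480.

13480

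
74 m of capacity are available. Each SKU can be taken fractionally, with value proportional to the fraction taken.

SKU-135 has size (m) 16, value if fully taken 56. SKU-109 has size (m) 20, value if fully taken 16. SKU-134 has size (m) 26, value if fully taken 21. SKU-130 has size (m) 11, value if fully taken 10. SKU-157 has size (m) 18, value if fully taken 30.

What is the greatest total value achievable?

119.4

Best value per unit of size first: SKU-135 56/16≈3.5, SKU-157 30/18≈1.67, SKU-130 10/11≈0.909, SKU-134 21/26≈0.808, SKU-109 16/20≈0.8.
Take all of SKU-135 (16 m, value 56) → 58 m left.
All 18 m of SKU-157 fit (value 30) → 40 remain.
SKU-130: take in full, 11 m for value 10 → 29 left.
SKU-134: take in full, 26 m for value 21 → 3 left.
Fill the last 3 m with part of SKU-109: 3/20 of it earns 2.4.
Total value = 119.4.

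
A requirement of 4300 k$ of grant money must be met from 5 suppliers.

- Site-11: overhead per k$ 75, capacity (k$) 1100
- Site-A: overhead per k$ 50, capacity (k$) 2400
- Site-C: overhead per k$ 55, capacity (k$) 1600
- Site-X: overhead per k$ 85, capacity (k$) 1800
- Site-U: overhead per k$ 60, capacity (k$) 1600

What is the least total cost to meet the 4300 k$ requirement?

226000

Fill from the cheapest supplier first.
Site-A at 50: take all 2400 k$ — 1900 still needed.
Take 1600 from Site-C at 55 — need 300 more.
Site-U (60): take the remaining 300 — done.
Site-11, Site-X: unused.
Cost = 2400×50 + 1600×55 + 300×60 = 226000.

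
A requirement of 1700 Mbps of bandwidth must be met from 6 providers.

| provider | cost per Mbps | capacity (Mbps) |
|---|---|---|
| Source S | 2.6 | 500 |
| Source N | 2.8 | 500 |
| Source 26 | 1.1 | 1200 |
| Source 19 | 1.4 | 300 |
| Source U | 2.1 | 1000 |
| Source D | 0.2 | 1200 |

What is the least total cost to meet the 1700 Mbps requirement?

790

Use providers in increasing cost order.
Source D (0.2): use full 1200 → 500 Mbps to go.
Take 500 from Source 26 at 1.1 to finish.
Source 19, Source U, Source S, Source N: unused.
Cost = 1200×0.2 + 500×1.1 = 790.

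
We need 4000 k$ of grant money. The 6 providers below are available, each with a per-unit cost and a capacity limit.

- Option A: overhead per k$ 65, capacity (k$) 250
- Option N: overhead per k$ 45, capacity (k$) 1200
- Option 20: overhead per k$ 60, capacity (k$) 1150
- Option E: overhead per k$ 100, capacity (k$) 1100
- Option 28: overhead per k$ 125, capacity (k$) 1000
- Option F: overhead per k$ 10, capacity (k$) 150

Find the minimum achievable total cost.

269500

Use providers in increasing cost order.
Option F at 10: take all 150 k$ ; 3850 still needed.
Option N (45): use full 1200 ; 2650 k$ to go.
Option 20 (60): use full 1150 ; 1500 k$ to go.
Option A (65): use full 250 ; 1250 k$ to go.
Option E at 100: take all 1100 k$ ; 150 still needed.
Option 28 at 125: take 150 of its 1000 ; requirement met.
Cost = 150×10 + 1200×45 + 1150×60 + 250×65 + 1100×100 + 150×125 = 269500.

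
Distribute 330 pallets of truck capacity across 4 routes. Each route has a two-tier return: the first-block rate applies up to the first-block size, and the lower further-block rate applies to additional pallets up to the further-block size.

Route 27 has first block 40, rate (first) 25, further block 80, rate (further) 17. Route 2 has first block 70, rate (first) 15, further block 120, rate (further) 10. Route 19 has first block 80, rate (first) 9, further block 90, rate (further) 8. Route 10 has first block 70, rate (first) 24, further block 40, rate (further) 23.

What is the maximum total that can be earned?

Treat each block as its own option and order by rate: Route 27/tier1 25 > Route 10/tier1 24 > Route 10/tier2 23 > Route 27/tier2 17 > Route 2/tier1 15 > Route 2/tier2 10 > Route 19/tier1 9 > Route 19/tier2 8.
Fill Route 27 tier1 block (40 at 25) → 290 left.
Route 10 tier1 at 24: fill all 70 → 220 left.
Fill Route 10 tier2 block (40 at 23) → 180 left.
Route 27 tier2 at 17: fill all 80 → 100 left.
Route 2/tier1 (15): +70 → 30 left.
Route 2 tier2 at 10: only 30 left, fill 30.
Total = 25×40 + 24×70 + 23×40 + 17×80 + 15×70 + 10×30 = 6310.

6310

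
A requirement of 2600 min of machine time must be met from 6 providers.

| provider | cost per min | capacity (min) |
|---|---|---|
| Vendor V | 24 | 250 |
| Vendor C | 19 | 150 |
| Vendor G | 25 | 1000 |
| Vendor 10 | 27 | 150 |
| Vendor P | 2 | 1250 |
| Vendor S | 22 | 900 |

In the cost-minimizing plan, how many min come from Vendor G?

50

Use providers in increasing cost order.
Vendor P (2): use full 1250 ; 1350 min to go.
Vendor C (19): use full 150 ; 1200 min to go.
Vendor S (22): use full 900 ; 300 min to go.
Vendor V (24): use full 250 ; 50 min to go.
Vendor G (25): take the remaining 50 ; done.
Vendor 10: unused.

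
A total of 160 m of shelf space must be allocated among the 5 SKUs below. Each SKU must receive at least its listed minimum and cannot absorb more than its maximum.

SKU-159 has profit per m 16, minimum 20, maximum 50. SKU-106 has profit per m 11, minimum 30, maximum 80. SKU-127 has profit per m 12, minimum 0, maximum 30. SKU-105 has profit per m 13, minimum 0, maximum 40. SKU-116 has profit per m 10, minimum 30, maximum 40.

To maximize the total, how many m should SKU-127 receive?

Meeting every minimum uses 20+30+0+0+30 = 80 m, leaving 80.
Highest profit per m first: SKU-159 16 > SKU-105 13 > SKU-127 12 > SKU-106 11 > SKU-116 10.
SKU-159: +30 to 50 (cap) — 50 left.
Give SKU-105 40 more to hit its cap of 40 — 10 left.
SKU-127: +10 (room for 30) → 10. Pool exhausted.

10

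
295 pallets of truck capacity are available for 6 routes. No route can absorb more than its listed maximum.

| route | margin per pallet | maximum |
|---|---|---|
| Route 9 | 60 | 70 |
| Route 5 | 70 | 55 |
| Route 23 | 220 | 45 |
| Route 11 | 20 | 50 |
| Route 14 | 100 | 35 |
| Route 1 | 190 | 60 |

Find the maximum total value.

33450

Rank by margin per pallet: Route 23 220 > Route 1 190 > Route 14 100 > Route 5 70 > Route 9 60 > Route 11 20.
Route 23 takes 45 to reach its cap of 45 — 250 left.
Give Route 1 60 to hit its cap of 60 — 190 left.
Give Route 14 35 to hit its cap of 35 — 155 left.
Route 5: +55 to 55 (cap) — 100 left.
Route 9: +70 to 70 (cap) — 30 left.
Route 11 has room for 50 but only 30 remain, so it gets 30.
Total = 60×70 + 70×55 + 220×45 + 20×30 + 100×35 + 190×60 = 33450.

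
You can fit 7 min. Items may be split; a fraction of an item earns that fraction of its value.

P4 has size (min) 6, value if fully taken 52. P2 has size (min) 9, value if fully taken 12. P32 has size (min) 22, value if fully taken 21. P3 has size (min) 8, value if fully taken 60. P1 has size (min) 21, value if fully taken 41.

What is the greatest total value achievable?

Rank by value-to-size ratio: P4 52/6≈8.67, P3 60/8≈7.5, P1 41/21≈1.95, P2 12/9≈1.33, P32 21/22≈0.955.
All 6 min of P4 fit (value 52) ; 1 remain.
Fill the last 1 min with part of P3: 1/8 of it earns 7.5.
Total value = 59.5.

59.5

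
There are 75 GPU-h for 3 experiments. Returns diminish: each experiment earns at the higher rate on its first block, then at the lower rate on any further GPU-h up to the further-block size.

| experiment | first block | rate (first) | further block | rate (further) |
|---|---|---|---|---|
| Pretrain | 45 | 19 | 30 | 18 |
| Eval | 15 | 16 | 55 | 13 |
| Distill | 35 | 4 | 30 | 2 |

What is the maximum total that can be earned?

Treat each block as its own option and order by rate: Pretrain/T1 19 > Pretrain/T2 18 > Eval/T1 16 > Eval/T2 13 > Distill/T1 4 > Distill/T2 2.
Pretrain/T1 (19): +45 — 30 left.
Pretrain T2 at 18: fill all 30 — 0 left.
Total = 19×45 + 18×30 = 1395.

1395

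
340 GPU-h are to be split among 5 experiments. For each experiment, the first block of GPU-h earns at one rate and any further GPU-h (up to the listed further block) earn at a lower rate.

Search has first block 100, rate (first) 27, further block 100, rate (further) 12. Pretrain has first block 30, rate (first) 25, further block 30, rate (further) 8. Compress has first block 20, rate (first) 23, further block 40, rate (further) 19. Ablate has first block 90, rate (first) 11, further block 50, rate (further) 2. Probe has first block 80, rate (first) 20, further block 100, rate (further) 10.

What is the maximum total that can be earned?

Order all 10 blocks by rate: Search/T1 27 > Pretrain/T1 25 > Compress/T1 23 > Probe/T1 20 > Compress/T2 19 > Search/T2 12 > Ablate/T1 11 > Probe/T2 10 > Pretrain/T2 8 > Ablate/T2 2.
Search/T1 (27): +100 ; 240 left.
Pretrain T1 at 25: fill all 30 ; 210 left.
Compress/T1 (23): +20 ; 190 left.
Fill Probe T1 block (80 at 20) ; 110 left.
Compress/T2 (19): +40 ; 70 left.
Search T2 at 12: only 70 left, fill 70.
Total = 27×100 + 25×30 + 23×20 + 20×80 + 19×40 + 12×70 = 7110.

7110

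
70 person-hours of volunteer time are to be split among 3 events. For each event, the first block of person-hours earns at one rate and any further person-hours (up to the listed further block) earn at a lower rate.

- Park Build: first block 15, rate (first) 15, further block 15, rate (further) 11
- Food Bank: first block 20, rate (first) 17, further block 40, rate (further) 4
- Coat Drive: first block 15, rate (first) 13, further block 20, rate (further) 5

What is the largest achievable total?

950

Rank every tier by rate: Food Bank/first 17 > Park Build/first 15 > Coat Drive/first 13 > Park Build/second 11 > Coat Drive/second 5 > Food Bank/second 4.
Fill Food Bank first block (20 at 17) → 50 left.
Park Build first at 15: fill all 15 → 35 left.
Fill Coat Drive first block (15 at 13) → 20 left.
Fill Park Build second block (15 at 11) → 5 left.
5 remain; put them into Coat Drive second at 5.
Total = 17×20 + 15×15 + 13×15 + 11×15 + 5×5 = 950.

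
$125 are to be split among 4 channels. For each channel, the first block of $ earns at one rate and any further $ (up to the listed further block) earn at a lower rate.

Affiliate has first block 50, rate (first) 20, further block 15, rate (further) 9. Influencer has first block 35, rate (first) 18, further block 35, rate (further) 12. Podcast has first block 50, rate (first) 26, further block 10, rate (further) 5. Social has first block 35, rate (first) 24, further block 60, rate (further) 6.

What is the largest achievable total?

Treat each block as its own option and order by rate: Podcast/first 26 > Social/first 24 > Affiliate/first 20 > Influencer/first 18 > Influencer/second 12 > Affiliate/second 9 > Social/second 6 > Podcast/second 5.
Podcast/first (26): +50 — 75 left.
Fill Social first block (35 at 24) — 40 left.
40 remain; put them into Affiliate first at 20.
Total = 26×50 + 24×35 + 20×40 = 2940.

2940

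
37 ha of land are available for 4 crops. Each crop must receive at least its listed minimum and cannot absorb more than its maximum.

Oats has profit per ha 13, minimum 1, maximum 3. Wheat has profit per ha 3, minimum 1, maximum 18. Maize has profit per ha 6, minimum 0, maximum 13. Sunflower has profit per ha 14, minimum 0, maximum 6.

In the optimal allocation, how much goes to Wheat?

15

Meeting every minimum uses 1+1+0+0 = 2 ha, leaving 35.
Rank by profit per ha: Sunflower 14 > Oats 13 > Maize 6 > Wheat 3.
Sunflower: +6 to 6 (cap) — 29 left.
Oats: +2 to 3 (cap) — 27 left.
Maize takes 13 more to reach its cap of 13 — 14 left.
Wheat: +14 (room for 17) → 15. Pool exhausted.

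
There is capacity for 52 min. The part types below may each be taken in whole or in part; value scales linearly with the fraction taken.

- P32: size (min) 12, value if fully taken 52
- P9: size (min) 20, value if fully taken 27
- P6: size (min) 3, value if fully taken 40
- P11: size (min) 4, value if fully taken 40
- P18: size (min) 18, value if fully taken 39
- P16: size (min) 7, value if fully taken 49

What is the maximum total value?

Sort by value density: P6 40/3≈13.3, P11 40/4≈10, P16 49/7≈7, P32 52/12≈4.33, P18 39/18≈2.17, P9 27/20≈1.35.
Take all of P6 (3 min, value 40) — 49 min left.
Take all of P11 (4 min, value 40) — 45 min left.
P16: take in full, 7 min for value 49 — 38 left.
P32: take in full, 12 min for value 52 — 26 left.
P18: take in full, 18 min for value 39 — 8 left.
Only 8 min remain; take 8/20 of P9 for value 27×8/20 = 10.8.
Total value = 230.8.

230.8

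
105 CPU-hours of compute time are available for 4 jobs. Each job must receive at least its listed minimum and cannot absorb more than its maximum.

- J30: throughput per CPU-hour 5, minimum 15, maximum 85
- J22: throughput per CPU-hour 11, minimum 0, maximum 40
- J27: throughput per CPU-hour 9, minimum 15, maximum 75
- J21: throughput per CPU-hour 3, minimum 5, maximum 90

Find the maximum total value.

935

Meeting every minimum uses 15+0+15+5 = 35 CPU-hours, leaving 70.
Rank by throughput per CPU-hour: J22 11 > J27 9 > J30 5 > J21 3.
Give J22 40 more to hit its cap of 40 — 30 left.
Only 30 left; J27 takes them to reach 45.
Total = 5×15 + 11×40 + 9×45 + 3×5 = 935.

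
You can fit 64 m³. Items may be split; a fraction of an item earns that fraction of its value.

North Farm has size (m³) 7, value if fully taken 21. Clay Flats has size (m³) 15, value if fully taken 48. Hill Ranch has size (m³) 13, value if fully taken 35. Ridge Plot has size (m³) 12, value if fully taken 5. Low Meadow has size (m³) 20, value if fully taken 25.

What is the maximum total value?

132.75

Sort by value density: Clay Flats 48/15≈3.2, North Farm 21/7≈3, Hill Ranch 35/13≈2.69, Low Meadow 25/20≈1.25, Ridge Plot 5/12≈0.417.
All 15 m³ of Clay Flats fit (value 48) — 49 remain.
All 7 m³ of North Farm fit (value 21) — 42 remain.
Hill Ranch: take in full, 13 m³ for value 35 — 29 left.
All 20 m³ of Low Meadow fit (value 25) — 9 remain.
9 m³ left: a 9/12 share of Ridge Plot gives 5×9/12 = 3.75.
Total value = 132.75.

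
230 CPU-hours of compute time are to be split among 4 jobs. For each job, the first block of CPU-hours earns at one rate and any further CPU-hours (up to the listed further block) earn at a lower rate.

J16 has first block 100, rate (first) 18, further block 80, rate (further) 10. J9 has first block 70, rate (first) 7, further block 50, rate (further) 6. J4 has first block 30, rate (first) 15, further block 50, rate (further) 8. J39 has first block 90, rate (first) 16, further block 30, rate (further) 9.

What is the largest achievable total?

3790

Treat each block as its own option and order by rate: J16/first 18 > J39/first 16 > J4/first 15 > J16/second 10 > J39/second 9 > J4/second 8 > J9/first 7 > J9/second 6.
J16 first at 18: fill all 100 — 130 left.
Fill J39 first block (90 at 16) — 40 left.
J4/first (15): +30 — 10 left.
J16 second at 10: only 10 left, fill 10.
Total = 18×100 + 16×90 + 15×30 + 10×10 = 3790.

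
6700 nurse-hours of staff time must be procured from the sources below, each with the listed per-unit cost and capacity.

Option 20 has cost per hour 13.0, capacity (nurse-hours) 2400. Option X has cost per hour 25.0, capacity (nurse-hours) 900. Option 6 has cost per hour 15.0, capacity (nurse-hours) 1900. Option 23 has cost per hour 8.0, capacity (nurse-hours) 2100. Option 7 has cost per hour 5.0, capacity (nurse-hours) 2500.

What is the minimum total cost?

56600

Cheapest first:
Option 7 (5.0): use full 2500 ; 4200 nurse-hours to go.
Option 23 at 8.0: take all 2100 nurse-hours ; 2100 still needed.
Take 2100 from Option 20 at 13.0 to finish.
Option 6, Option X: unused.
Cost = 2500×5.0 + 2100×8.0 + 2100×13.0 = 56600.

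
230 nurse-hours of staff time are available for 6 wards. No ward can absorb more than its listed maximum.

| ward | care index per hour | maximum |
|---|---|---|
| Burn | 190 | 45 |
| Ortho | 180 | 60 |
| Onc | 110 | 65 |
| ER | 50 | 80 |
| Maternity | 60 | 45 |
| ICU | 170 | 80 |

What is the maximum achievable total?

Rank by care index per hour: Burn 190 > Ortho 180 > ICU 170 > Onc 110 > Maternity 60 > ER 50.
Give Burn 45 to hit its cap of 45 → 185 left.
Ortho takes 60 to reach its cap of 60 → 125 left.
ICU: +80 to 80 (cap) → 45 left.
Onc has room for 65 but only 45 remain, so it gets 45.
Total = 190×45 + 180×60 + 110×45 + 170×80 = 37900.

37900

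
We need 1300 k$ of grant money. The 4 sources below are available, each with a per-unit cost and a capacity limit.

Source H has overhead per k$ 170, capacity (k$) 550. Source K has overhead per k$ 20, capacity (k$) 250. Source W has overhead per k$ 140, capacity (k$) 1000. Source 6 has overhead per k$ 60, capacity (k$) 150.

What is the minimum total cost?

140000

Fill from the cheapest source first.
Take 250 from Source K at 20 — need 1050 more.
Source 6 at 60: take all 150 k$ — 900 still needed.
Source W (140): take the remaining 900 — done.
Source H: unused.
Cost = 250×20 + 150×60 + 900×140 = 140000.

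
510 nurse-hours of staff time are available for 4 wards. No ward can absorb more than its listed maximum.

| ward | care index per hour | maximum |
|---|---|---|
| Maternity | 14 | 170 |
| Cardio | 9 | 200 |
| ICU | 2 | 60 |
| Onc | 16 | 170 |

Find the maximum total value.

6630

Order the wards by care index per hour: Onc 16 > Maternity 14 > Cardio 9 > ICU 2.
Onc: +170 to 170 (cap) — 340 left.
Maternity takes 170 to reach its cap of 170 — 170 left.
Cardio: +170 (room for 200) → 170. Pool exhausted.
Total = 14×170 + 9×170 + 16×170 = 6630.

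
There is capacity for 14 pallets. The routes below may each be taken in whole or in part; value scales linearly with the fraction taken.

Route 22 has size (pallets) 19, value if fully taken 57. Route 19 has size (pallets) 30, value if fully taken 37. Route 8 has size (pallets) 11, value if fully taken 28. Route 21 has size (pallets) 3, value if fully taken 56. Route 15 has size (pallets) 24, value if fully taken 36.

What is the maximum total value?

89

Rank by value-to-size ratio: Route 21 56/3≈18.7, Route 22 57/19≈3, Route 8 28/11≈2.55, Route 15 36/24≈1.5, Route 19 37/30≈1.23.
Take all of Route 21 (3 pallets, value 56) ; 11 pallets left.
Only 11 pallets remain; take 11/19 of Route 22 for value 57×11/19 = 33.
Total value = 89.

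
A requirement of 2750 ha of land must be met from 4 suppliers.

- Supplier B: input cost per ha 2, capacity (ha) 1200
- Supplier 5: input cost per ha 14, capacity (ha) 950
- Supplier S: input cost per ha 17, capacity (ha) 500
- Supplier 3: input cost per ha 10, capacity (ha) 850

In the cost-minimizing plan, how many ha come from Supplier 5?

700

Fill from the cheapest supplier first.
Supplier B at 2: take all 1200 ha → 1550 still needed.
Supplier 3 at 10: take all 850 ha → 700 still needed.
Supplier 5 at 14: take 700 of its 950 → requirement met.
Supplier S: unused.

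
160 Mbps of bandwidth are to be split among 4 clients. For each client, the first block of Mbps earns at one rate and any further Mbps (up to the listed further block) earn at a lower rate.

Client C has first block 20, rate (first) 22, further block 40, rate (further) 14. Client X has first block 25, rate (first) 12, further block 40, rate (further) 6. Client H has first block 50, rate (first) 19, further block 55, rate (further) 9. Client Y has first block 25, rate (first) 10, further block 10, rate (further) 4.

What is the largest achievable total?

Rank every tier by rate: Client C/tier1 22 > Client H/tier1 19 > Client C/tier2 14 > Client X/tier1 12 > Client Y/tier1 10 > Client H/tier2 9 > Client X/tier2 6 > Client Y/tier2 4.
Client C tier1 at 22: fill all 20 ; 140 left.
Fill Client H tier1 block (50 at 19) ; 90 left.
Client C/tier2 (14): +40 ; 50 left.
Fill Client X tier1 block (25 at 12) ; 25 left.
Client Y tier1 at 10: fill all 25 ; 0 left.
Total = 22×20 + 19×50 + 14×40 + 12×25 + 10×25 = 2500.

2500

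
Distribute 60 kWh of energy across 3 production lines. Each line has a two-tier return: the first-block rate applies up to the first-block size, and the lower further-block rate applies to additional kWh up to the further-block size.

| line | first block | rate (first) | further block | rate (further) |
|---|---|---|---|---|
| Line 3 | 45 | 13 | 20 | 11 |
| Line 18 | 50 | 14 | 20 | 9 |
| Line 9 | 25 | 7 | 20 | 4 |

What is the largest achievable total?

Order all 6 blocks by rate: Line 18/first 14 > Line 3/first 13 > Line 3/second 11 > Line 18/second 9 > Line 9/first 7 > Line 9/second 4.
Fill Line 18 first block (50 at 14) ; 10 left.
10 remain; put them into Line 3 first at 13.
Total = 14×50 + 13×10 = 830.

830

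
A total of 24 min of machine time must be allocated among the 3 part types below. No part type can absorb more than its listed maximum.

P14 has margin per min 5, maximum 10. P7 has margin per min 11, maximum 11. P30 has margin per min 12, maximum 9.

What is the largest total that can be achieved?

249

Highest margin per min first: P30 12 > P7 11 > P14 5.
P30 takes 9 to reach its cap of 9 — 15 left.
Give P7 11 to hit its cap of 11 — 4 left.
P14: +4 (room for 10) → 4. Pool exhausted.
Total = 5×4 + 11×11 + 12×9 = 249.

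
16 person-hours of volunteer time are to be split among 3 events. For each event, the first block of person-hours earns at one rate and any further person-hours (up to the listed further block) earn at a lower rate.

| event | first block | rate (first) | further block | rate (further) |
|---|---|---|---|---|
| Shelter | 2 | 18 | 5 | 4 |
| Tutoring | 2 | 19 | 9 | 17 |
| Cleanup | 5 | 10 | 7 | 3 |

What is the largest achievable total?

257

Treat each block as its own option and order by rate: Tutoring/tier1 19 > Shelter/tier1 18 > Tutoring/tier2 17 > Cleanup/tier1 10 > Shelter/tier2 4 > Cleanup/tier2 3.
Tutoring/tier1 (19): +2 ; 14 left.
Fill Shelter tier1 block (2 at 18) ; 12 left.
Tutoring tier2 at 17: fill all 9 ; 3 left.
Cleanup tier1 at 10: only 3 left, fill 3.
Total = 19×2 + 18×2 + 17×9 + 10×3 = 257.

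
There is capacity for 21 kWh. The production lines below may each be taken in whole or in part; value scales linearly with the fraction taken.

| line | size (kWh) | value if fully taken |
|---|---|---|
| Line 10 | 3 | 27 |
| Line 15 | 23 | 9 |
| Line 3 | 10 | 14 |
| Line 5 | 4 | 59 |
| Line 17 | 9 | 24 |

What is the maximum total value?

Best value per unit of size first: Line 5 59/4≈14.8, Line 10 27/3≈9, Line 17 24/9≈2.67, Line 3 14/10≈1.4, Line 15 9/23≈0.391.
Line 5: take in full, 4 kWh for value 59 → 17 left.
Take all of Line 10 (3 kWh, value 27) → 14 kWh left.
All 9 kWh of Line 17 fit (value 24) → 5 remain.
5 kWh left: a 5/10 share of Line 3 gives 14×5/10 = 7.
Total value = 117.

117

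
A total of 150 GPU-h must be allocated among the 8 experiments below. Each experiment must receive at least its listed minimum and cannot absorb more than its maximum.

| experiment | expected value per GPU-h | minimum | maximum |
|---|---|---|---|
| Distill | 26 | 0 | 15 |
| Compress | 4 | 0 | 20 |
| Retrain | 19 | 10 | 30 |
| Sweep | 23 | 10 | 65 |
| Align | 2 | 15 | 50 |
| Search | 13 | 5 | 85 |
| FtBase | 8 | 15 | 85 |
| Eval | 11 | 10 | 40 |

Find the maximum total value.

2685

Meeting every minimum uses 0+0+10+10+15+5+15+10 = 65 GPU-h, leaving 85.
Order the experiments by expected value per GPU-h: Distill 26 > Sweep 23 > Retrain 19 > Search 13 > Eval 11 > FtBase 8 > Compress 4 > Align 2.
Give Distill 15 more to hit its cap of 15 → 70 left.
Give Sweep 55 more to hit its cap of 65 → 15 left.
Retrain has room for 20 more but only 15 remain, so it gets 25.
Total = 26×15 + 19×25 + 23×65 + 2×15 + 13×5 + 8×15 + 11×10 = 2685.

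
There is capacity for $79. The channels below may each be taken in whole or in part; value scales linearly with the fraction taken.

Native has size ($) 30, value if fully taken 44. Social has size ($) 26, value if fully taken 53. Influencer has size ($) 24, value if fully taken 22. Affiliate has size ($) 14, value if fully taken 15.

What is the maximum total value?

Sort by value density: Social 53/26≈2.04, Native 44/30≈1.47, Affiliate 15/14≈1.07, Influencer 22/24≈0.917.
All 26 $ of Social fit (value 53) → 53 remain.
Take all of Native (30 $, value 44) → 23 $ left.
Take all of Affiliate (14 $, value 15) → 9 $ left.
9 $ left: a 9/24 share of Influencer gives 22×9/24 = 8.25.
Total value = 120.25.

120.25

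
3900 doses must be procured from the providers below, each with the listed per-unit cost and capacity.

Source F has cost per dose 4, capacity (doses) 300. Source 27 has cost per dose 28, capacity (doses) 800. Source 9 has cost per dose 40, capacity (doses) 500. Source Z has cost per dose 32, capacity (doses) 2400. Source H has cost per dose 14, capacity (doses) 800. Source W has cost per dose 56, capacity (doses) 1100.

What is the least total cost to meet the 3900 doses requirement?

98800

Use providers in increasing cost order.
Source F at 4: take all 300 doses — 3600 still needed.
Take 800 from Source H at 14 — need 2800 more.
Source 27 at 28: take all 800 doses — 2000 still needed.
Source Z at 32: take 2000 of its 2400 — requirement met.
Source 9, Source W: unused.
Cost = 300×4 + 800×14 + 800×28 + 2000×32 = 98800.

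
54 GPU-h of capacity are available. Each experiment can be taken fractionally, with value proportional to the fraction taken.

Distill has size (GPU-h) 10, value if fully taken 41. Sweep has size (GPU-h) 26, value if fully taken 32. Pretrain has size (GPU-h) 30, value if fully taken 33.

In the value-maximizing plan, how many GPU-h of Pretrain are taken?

18

Best value per unit of size first: Distill 41/10≈4.1, Sweep 32/26≈1.23, Pretrain 33/30≈1.1.
Distill: take in full, 10 GPU-h for value 41 — 44 left.
Take all of Sweep (26 GPU-h, value 32) — 18 GPU-h left.
18 GPU-h left: a 18/30 share of Pretrain gives 33×18/30 = 19.8.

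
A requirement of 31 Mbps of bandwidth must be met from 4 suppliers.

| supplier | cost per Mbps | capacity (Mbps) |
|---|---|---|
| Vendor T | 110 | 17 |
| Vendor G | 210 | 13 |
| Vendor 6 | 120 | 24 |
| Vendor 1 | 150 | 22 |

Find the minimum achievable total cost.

3550

Fill from the cheapest supplier first.
Take 17 from Vendor T at 110 ; need 14 more.
Take 14 from Vendor 6 at 120 to finish.
Vendor 1, Vendor G: unused.
Cost = 17×110 + 14×120 = 3550.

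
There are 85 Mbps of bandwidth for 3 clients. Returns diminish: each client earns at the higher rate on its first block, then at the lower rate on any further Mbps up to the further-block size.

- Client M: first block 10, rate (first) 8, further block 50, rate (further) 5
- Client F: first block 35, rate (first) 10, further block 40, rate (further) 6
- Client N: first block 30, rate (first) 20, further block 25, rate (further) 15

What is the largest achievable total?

1275

Treat each block as its own option and order by rate: Client N/first 20 > Client N/second 15 > Client F/first 10 > Client M/first 8 > Client F/second 6 > Client M/second 5.
Client N first at 20: fill all 30 — 55 left.
Client N second at 15: fill all 25 — 30 left.
Client F/first: +30 of 35 at 10; pool empty.
Total = 20×30 + 15×25 + 10×30 = 1275.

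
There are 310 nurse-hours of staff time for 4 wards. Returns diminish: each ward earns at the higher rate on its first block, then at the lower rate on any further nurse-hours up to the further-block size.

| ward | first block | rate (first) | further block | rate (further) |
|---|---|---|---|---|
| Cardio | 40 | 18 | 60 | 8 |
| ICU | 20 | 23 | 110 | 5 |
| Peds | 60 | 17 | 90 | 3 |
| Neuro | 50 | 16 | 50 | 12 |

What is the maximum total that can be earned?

4230

Rank every tier by rate: ICU/first 23 > Cardio/first 18 > Peds/first 17 > Neuro/first 16 > Neuro/second 12 > Cardio/second 8 > ICU/second 5 > Peds/second 3.
ICU/first (23): +20 → 290 left.
Cardio/first (18): +40 → 250 left.
Fill Peds first block (60 at 17) → 190 left.
Neuro first at 16: fill all 50 → 140 left.
Neuro/second (12): +50 → 90 left.
Cardio/second (8): +60 → 30 left.
ICU/second: +30 of 110 at 5; pool empty.
Total = 23×20 + 18×40 + 17×60 + 16×50 + 12×50 + 8×60 + 5×30 = 4230.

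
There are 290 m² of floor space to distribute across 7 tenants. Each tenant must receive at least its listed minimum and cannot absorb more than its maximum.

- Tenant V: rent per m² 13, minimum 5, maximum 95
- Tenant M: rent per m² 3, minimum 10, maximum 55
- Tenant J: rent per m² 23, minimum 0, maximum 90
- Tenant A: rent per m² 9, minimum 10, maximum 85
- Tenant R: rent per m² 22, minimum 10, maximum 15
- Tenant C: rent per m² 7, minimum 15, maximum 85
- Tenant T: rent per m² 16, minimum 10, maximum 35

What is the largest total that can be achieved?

4600

Meeting every minimum uses 5+10+0+10+10+15+10 = 60 m², leaving 230.
Highest rent per m² first: Tenant J 23 > Tenant R 22 > Tenant T 16 > Tenant V 13 > Tenant A 9 > Tenant C 7 > Tenant M 3.
Give Tenant J 90 more to hit its cap of 90 → 140 left.
Give Tenant R 5 more to hit its cap of 15 → 135 left.
Tenant T takes 25 more to reach its cap of 35 → 110 left.
Give Tenant V 90 more to hit its cap of 95 → 20 left.
Tenant A: +20 (room for 75) → 30. Pool exhausted.
Total = 13×95 + 3×10 + 23×90 + 9×30 + 22×15 + 7×15 + 16×35 = 4600.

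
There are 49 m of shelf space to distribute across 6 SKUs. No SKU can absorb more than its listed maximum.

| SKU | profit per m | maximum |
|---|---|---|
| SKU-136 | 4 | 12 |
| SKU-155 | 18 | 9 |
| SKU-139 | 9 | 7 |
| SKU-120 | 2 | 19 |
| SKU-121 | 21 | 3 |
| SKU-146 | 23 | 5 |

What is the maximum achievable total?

Order the SKUs by profit per m: SKU-146 23 > SKU-121 21 > SKU-155 18 > SKU-139 9 > SKU-136 4 > SKU-120 2.
Give SKU-146 5 to hit its cap of 5 → 44 left.
SKU-121 takes 3 to reach its cap of 3 → 41 left.
SKU-155 takes 9 to reach its cap of 9 → 32 left.
Give SKU-139 7 to hit its cap of 7 → 25 left.
Give SKU-136 12 to hit its cap of 12 → 13 left.
SKU-120 has room for 19 but only 13 remain, so it gets 13.
Total = 4×12 + 18×9 + 9×7 + 2×13 + 21×3 + 23×5 = 477.

477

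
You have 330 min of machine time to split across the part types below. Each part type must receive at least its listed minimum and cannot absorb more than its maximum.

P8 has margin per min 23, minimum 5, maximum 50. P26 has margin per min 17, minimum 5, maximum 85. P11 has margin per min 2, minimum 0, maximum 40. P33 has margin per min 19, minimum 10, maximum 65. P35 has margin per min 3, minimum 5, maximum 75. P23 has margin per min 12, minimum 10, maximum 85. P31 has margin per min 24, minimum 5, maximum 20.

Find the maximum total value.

Meeting every minimum uses 5+5+0+10+5+10+5 = 40 min, leaving 290.
Order the part types by margin per min: P31 24 > P8 23 > P33 19 > P26 17 > P23 12 > P35 3 > P11 2.
P31 takes 15 more to reach its cap of 20 ; 275 left.
P8 takes 45 more to reach its cap of 50 ; 230 left.
Give P33 55 more to hit its cap of 65 ; 175 left.
P26 takes 80 more to reach its cap of 85 ; 95 left.
Give P23 75 more to hit its cap of 85 ; 20 left.
Only 20 left; P35 takes them to reach 25.
Total = 23×50 + 17×85 + 19×65 + 3×25 + 12×85 + 24×20 = 5405.

5405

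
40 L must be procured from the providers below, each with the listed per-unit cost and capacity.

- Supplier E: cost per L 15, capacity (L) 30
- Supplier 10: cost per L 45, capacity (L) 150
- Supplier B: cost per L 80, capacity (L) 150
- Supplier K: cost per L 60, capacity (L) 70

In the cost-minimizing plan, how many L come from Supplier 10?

10

Cheapest first:
Supplier E at 15: take all 30 L — 10 still needed.
Supplier 10 (45): take the remaining 10 — done.
Supplier K, Supplier B: unused.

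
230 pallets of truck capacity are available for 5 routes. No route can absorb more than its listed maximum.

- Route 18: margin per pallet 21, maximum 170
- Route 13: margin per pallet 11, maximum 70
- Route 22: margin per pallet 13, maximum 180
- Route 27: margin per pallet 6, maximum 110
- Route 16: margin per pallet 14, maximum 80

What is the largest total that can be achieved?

4410

Rank by margin per pallet: Route 18 21 > Route 16 14 > Route 22 13 > Route 13 11 > Route 27 6.
Route 18 takes 170 to reach its cap of 170 → 60 left.
Only 60 left; Route 16 takes them to reach 60.
Total = 21×170 + 14×60 = 4410.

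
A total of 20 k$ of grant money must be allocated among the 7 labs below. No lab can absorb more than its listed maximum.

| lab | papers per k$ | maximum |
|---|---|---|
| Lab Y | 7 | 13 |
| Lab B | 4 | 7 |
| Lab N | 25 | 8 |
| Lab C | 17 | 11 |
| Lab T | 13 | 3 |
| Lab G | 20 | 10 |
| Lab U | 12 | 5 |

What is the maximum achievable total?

Rank by papers per k$: Lab N 25 > Lab G 20 > Lab C 17 > Lab T 13 > Lab U 12 > Lab Y 7 > Lab B 4.
Give Lab N 8 to hit its cap of 8 ; 12 left.
Lab G: +10 to 10 (cap) ; 2 left.
Lab C: +2 (room for 11) → 2. Pool exhausted.
Total = 25×8 + 17×2 + 20×10 = 434.

434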